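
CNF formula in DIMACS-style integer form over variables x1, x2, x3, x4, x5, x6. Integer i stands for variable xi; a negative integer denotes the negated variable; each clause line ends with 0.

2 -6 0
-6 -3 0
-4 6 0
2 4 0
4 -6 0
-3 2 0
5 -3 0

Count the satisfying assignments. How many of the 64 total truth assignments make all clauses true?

10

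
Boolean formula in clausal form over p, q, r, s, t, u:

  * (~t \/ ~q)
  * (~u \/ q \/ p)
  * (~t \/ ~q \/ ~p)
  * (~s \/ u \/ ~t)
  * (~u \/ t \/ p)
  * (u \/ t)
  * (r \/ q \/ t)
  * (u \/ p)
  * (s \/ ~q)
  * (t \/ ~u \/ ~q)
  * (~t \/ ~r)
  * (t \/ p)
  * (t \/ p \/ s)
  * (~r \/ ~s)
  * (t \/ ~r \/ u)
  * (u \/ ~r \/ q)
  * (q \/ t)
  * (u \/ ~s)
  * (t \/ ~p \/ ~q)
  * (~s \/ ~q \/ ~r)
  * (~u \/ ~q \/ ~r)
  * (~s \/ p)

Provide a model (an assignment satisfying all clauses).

p=T, q=F, r=F, s=T, t=T, u=T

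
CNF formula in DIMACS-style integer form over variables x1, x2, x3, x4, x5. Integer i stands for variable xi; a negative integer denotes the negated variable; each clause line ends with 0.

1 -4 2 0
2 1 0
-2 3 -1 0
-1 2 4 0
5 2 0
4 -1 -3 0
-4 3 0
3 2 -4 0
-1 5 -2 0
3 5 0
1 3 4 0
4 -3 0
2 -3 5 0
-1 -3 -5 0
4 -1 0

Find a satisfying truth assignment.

x1=F  x2=T  x3=T  x4=T  x5=T

Branch on x1: take x1 = False.
  then x2 is forced to True.
Branch on x3: take x3 = True.
  then x4 is forced to True.
x5 is now unconstrained; take x5 = True.
Every clause has at least one true literal under this assignment.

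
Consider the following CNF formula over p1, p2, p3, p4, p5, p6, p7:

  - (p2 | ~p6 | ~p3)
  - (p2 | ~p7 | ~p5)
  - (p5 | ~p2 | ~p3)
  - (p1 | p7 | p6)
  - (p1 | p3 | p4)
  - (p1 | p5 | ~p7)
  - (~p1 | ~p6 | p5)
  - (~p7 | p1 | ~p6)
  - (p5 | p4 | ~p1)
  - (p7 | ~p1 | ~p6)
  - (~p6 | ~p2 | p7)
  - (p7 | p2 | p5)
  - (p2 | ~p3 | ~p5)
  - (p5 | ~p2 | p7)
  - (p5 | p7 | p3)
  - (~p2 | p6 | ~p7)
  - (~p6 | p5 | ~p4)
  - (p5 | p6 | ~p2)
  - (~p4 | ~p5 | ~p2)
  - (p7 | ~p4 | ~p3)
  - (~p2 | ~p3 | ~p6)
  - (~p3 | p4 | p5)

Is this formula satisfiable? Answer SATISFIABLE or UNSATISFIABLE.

SATISFIABLE

Try p1 = True.
Try p2 = False.
Try p3 = False.
For the remaining variables, p4 = False, p5 = True, p6 = False, p7 = False works.
So p1 = T, p2 = F, p3 = F, p4 = F, p5 = T, p6 = F, p7 = F is a satisfying assignment.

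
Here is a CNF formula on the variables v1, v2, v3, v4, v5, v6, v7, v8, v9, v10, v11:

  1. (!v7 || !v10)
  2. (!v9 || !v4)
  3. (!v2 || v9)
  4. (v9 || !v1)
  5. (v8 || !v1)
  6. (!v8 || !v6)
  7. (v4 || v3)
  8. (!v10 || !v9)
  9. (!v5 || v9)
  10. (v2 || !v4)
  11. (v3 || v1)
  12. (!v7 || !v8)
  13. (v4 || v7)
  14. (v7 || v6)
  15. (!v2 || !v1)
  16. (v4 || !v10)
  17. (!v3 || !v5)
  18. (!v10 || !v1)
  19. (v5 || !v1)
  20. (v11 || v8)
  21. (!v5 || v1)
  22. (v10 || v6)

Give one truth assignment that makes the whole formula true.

Pure literal: v11 appears only positively; assign v11 = True.
Set v1 = False and propagate.
  then v3 is forced to True.
  then v5 is forced to False.
For the remaining variables, v2 = False, v4 = False, v6 = True, v7 = True, v8 = False, v9 = True, v10 = False works.
Every clause has at least one true literal under this assignment.

v1=False, v2=False, v3=True, v4=False, v5=False, v6=True, v7=True, v8=False, v9=True, v10=False, v11=True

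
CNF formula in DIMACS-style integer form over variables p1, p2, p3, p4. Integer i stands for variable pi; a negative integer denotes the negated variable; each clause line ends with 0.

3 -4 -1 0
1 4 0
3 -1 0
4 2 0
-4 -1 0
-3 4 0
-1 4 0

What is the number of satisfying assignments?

Satisfying assignments:
  p1=F p2=F p3=F p4=T
  p1=F p2=F p3=T p4=T
  p1=F p2=T p3=F p4=T
  p1=F p2=T p3=T p4=T
Count: 4.

4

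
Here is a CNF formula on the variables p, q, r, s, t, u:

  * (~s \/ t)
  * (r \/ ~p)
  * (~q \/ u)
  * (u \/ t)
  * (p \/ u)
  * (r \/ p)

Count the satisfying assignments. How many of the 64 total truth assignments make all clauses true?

14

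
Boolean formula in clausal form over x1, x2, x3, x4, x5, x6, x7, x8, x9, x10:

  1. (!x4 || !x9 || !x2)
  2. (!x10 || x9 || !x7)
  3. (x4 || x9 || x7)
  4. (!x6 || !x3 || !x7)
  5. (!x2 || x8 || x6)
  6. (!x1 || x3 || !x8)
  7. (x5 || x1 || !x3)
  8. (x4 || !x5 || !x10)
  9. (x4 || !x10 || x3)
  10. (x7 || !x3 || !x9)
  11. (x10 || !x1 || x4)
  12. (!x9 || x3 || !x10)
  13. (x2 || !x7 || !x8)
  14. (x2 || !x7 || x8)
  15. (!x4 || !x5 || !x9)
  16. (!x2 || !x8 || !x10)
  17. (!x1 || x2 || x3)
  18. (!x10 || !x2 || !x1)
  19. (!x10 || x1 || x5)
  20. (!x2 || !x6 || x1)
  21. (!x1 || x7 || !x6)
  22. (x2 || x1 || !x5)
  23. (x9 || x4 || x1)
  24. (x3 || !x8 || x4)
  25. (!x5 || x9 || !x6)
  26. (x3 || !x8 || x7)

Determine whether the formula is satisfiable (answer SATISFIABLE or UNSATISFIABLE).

SATISFIABLE

Try x1 = True.
The remaining clauses are satisfied by x2 = False, x3 = True, x4 = True, x5 = False, x6 = False, x7 = False, x8 = False, x9 = False, x10 = True.
Every clause has at least one true literal under this assignment.
So x1=T, x2=F, x3=T, x4=T, x5=F, x6=F, x7=F, x8=F, x9=F, x10=T is a satisfying assignment.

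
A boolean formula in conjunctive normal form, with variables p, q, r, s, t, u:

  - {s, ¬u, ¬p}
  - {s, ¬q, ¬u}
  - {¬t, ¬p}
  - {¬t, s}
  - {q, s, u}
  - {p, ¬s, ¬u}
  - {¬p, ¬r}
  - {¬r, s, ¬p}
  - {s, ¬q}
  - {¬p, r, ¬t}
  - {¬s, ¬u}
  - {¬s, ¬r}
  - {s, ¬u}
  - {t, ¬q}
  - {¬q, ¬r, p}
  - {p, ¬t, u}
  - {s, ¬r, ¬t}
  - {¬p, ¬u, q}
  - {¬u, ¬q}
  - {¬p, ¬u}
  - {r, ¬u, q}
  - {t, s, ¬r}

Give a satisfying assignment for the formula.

p=False, q=False, r=False, s=True, t=False, u=False

Check each clause:
  1. {¬p, ¬u, s} — ¬u is true.
  2. {¬q, ¬u, s} — ¬u is true.
  3. {¬t, ¬p} — ¬t is true.
  4. {s, ¬t} — ¬t is true.
  5. {u, s, q} — s is true.
  6. {¬s, ¬u, p} — ¬u is true.
  7. {¬r, ¬p} — ¬r is true.
  8. {s, ¬p, ¬r} — s is true.
  9. {¬q, s} — s is true.
  10. {r, ¬p, ¬t} — ¬p is true.
  11. {¬u, ¬s} — ¬u is true.
  12. {¬r, ¬s} — ¬r is true.
  13. {¬u, s} — ¬u is true.
  14. {¬q, t} — ¬q is true.
  15. {¬q, p, ¬r} — ¬r is true.
  16. {¬t, p, u} — ¬t is true.
  17. {s, ¬t, ¬r} — ¬t is true.
  18. {q, ¬u, ¬p} — ¬u is true.
  19. {¬q, ¬u} — ¬u is true.
  20. {¬p, ¬u} — ¬u is true.
  21. {r, q, ¬u} — ¬u is true.
  22. {¬r, s, t} — s is true.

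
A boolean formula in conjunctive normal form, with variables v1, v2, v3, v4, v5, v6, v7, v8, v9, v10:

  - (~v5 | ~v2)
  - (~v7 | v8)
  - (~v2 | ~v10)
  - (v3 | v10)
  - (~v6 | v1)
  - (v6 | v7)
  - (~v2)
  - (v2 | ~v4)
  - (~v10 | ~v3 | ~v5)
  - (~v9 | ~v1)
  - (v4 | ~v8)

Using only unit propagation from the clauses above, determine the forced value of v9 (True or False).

(~v2) is a unit clause: v2 = False.
(~v4 | v2) with v2 = False leaves only ~v4, so v4 = False.
(v4 | ~v8) with v4 = False leaves only ~v8, so v8 = False.
From (~v7 | v8) and v8 = False: v7 = False.
(v6 | v7): since v7 = False, the clause reduces to (v6). v6 = True.
(~v6 | v1): since v6 = True, the clause reduces to (v1). v1 = True.
(~v9 | ~v1) with v1 = True leaves only ~v9, so v9 = False.

False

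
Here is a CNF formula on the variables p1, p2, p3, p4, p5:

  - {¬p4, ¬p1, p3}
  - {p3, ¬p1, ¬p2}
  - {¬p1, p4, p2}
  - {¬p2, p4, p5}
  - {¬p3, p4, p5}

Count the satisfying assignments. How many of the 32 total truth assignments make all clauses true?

Case analysis on p4 and p1:
  p4=T, p1=T: remaining (p2,p3,p5) ∈ {(F,T,F); (F,T,T); (T,T,F); (T,T,T)} — 4.
  p4=T, p1=F: p2, p3, p5 free → 2^3 = 8.
  p4=F, p1=T: remaining (p2,p3,p5) ∈ {(T,T,T)} — 1.
  p4=F, p1=F: 5 of the 8 assignments to (p2,p3,p5) work.
Total: 4 + 8 + 1 + 5 = 18.

18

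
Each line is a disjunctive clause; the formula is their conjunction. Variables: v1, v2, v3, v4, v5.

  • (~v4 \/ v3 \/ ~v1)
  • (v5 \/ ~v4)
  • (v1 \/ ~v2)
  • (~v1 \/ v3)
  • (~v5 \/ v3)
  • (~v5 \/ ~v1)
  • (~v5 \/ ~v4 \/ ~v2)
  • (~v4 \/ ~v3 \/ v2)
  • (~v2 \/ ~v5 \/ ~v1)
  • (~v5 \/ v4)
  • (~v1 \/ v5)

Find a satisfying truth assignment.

v1 = False, v2 = False, v3 = False, v4 = False, v5 = False

Try v1 = False.
  then v2 is forced to False.
Branch on v3: take v3 = False.
  then v5 is forced to False.
  then v4 is forced to False.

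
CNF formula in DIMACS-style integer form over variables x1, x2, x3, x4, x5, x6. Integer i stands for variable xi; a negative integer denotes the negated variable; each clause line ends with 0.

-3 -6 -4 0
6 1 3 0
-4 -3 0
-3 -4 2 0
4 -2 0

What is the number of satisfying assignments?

26

Split on x3, then x4.
  x3=1, x4=1: a clause becomes empty — 0.
  x3=1, x4=0: forces x2=0; x1, x5, x6 free → 2^3 = 8.
  x3=0, x4=1: x2, x5 free; 3 ways for (x1,x6) × 2^2 = 12.
  x3=0, x4=0: x5 free; 3 ways for (x1,x2,x6) × 2^1 = 6.
Total: 0 + 8 + 12 + 6 = 26.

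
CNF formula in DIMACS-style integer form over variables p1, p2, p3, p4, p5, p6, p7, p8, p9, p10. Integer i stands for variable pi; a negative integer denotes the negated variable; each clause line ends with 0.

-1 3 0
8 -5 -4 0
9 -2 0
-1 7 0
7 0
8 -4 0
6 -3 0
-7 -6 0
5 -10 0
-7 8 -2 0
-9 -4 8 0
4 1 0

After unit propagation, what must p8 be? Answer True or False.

Unit clause (p7) sets p7 = True.
In (~p6 | ~p7), ~p7 is now false; ~p6 must hold, so p6 = False.
(p6 | ~p3) with p6 = False leaves only ~p3, so p3 = False.
In (~p1 | p3), p3 is now false; ~p1 must hold, so p1 = False.
(p4 | p1) with p1 = False leaves only p4, so p4 = True.
(~p4 | p8) with p4 = True leaves only p8, so p8 = True.

True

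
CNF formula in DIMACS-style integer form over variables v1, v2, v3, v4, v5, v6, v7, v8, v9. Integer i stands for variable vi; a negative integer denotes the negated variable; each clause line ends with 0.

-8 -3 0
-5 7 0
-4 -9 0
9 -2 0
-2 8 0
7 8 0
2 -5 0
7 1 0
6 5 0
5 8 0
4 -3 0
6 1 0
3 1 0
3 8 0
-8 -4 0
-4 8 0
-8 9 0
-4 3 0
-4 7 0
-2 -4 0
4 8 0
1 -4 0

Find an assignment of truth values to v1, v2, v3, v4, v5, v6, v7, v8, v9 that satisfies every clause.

v1=T, v2=T, v3=F, v4=F, v5=T, v6=T, v7=T, v8=T, v9=T

Check each clause:
  1. {¬v8, ¬v3} — ¬v3 is true.
  2. {¬v5, v7} — v7 is true.
  3. {¬v9, ¬v4} — ¬v4 is true.
  4. {v9, ¬v2} — v9 is true.
  5. {¬v2, v8} — v8 is true.
  6. {v8, v7} — v8 is true.
  7. {v2, ¬v5} — v2 is true.
  8. {v7, v1} — v1 is true.
  9. {v6, v5} — v5 is true.
  10. {v5, v8} — v8 is true.
  11. {¬v3, v4} — ¬v3 is true.
  12. {v1, v6} — v1 is true.
  13. {v1, v3} — v1 is true.
  14. {v8, v3} — v8 is true.
  15. {¬v4, ¬v8} — ¬v4 is true.
  16. {¬v4, v8} — v8 is true.
  17. {¬v8, v9} — v9 is true.
  18. {v3, ¬v4} — ¬v4 is true.
  19. {v7, ¬v4} — ¬v4 is true.
  20. {¬v4, ¬v2} — ¬v4 is true.
  21. {v8, v4} — v8 is true.
  22. {¬v4, v1} — v1 is true.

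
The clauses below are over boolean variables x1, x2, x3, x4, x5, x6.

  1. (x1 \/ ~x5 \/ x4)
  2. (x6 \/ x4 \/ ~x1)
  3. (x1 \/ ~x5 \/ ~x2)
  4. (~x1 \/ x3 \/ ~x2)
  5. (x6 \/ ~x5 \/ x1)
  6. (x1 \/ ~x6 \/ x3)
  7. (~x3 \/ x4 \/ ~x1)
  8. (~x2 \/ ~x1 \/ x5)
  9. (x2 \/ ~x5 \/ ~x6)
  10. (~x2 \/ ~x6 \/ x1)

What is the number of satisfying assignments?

Case analysis on x1 and x2:
  x1=T, x2=T: remaining (x3,x4,x5,x6) ∈ {(T,T,T,F); (T,T,T,T)} — 2.
  x1=T, x2=F: 7 of the 16 assignments to (x3,x4,x5,x6) work.
  x1=F, x2=T: remaining (x3,x4,x5,x6) ∈ {(F,F,F,F); (F,T,F,F); (T,F,F,F); (T,T,F,F)} — 4.
  x1=F, x2=F: x4 free; 3 ways for (x3,x5,x6) × 2^1 = 6.
Total: 2 + 7 + 4 + 6 = 19.

19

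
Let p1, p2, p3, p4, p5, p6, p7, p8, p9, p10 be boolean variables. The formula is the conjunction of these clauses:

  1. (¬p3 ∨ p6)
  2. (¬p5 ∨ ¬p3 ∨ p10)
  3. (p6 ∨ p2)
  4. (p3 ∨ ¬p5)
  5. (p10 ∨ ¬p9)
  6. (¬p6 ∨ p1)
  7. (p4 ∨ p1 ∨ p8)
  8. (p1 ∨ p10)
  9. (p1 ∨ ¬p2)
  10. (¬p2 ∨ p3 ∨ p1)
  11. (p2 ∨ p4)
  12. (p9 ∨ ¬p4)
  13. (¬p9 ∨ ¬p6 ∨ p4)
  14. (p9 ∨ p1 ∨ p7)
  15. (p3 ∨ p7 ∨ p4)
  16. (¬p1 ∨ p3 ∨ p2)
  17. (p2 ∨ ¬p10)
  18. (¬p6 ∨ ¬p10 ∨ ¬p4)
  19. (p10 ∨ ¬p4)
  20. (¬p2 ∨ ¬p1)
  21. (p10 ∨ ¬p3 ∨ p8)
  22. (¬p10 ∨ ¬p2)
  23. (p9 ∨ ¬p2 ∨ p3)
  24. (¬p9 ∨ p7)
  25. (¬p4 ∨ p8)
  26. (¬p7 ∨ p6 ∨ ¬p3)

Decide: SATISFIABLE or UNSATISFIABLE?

UNSATISFIABLE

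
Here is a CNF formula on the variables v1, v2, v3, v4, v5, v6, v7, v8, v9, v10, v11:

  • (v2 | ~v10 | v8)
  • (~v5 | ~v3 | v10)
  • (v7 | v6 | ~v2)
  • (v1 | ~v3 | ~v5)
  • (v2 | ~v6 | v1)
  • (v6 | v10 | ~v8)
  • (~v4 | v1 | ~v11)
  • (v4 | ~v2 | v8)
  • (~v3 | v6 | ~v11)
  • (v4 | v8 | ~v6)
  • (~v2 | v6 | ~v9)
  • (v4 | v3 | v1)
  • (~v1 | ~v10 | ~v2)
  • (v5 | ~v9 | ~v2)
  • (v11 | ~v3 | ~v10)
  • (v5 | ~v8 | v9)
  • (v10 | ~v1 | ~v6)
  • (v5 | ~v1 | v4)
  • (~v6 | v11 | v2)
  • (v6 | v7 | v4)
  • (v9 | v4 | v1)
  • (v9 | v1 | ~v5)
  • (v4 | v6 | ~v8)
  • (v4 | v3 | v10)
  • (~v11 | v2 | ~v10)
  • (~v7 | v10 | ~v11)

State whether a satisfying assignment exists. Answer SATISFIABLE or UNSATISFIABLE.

SATISFIABLE

Set v1 = True and propagate.
The remaining clauses are satisfied by v2 = False, v3 = False, v4 = True, v5 = False, v6 = False, v7 = False, v8 = True, v9 = True, v10 = True, v11 = False.
So v1 = T, v2 = F, v3 = F, v4 = T, v5 = F, v6 = F, v7 = F, v8 = T, v9 = T, v10 = T, v11 = F is a satisfying assignment.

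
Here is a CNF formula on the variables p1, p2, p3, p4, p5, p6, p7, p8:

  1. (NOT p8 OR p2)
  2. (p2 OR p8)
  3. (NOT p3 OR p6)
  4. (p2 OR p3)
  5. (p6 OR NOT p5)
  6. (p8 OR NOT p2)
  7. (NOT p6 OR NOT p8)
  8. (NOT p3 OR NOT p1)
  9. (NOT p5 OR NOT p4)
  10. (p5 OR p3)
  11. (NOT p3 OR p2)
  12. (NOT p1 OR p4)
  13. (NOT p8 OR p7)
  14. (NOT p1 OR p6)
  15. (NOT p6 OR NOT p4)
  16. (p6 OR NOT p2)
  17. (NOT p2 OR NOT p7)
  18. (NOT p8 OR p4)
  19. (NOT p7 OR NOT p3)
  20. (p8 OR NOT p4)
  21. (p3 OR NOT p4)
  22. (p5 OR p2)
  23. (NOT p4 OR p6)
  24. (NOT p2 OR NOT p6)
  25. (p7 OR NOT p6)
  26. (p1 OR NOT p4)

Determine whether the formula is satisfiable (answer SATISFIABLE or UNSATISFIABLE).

UNSATISFIABLE

p2 = True:
  propagation gives p8=True, p6=False; an empty clause results — contradiction.
p2 = False:
  propagation gives p8=False; an empty clause results — contradiction.
Every branch closes, so no satisfying assignment exists.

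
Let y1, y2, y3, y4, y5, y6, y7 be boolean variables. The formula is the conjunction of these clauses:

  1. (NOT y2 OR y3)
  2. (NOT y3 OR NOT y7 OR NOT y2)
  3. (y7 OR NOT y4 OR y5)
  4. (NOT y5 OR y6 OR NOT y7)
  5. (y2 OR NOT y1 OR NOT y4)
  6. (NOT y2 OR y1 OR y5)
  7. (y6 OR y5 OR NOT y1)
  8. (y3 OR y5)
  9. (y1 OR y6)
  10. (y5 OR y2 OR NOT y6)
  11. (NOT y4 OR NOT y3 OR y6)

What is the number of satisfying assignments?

20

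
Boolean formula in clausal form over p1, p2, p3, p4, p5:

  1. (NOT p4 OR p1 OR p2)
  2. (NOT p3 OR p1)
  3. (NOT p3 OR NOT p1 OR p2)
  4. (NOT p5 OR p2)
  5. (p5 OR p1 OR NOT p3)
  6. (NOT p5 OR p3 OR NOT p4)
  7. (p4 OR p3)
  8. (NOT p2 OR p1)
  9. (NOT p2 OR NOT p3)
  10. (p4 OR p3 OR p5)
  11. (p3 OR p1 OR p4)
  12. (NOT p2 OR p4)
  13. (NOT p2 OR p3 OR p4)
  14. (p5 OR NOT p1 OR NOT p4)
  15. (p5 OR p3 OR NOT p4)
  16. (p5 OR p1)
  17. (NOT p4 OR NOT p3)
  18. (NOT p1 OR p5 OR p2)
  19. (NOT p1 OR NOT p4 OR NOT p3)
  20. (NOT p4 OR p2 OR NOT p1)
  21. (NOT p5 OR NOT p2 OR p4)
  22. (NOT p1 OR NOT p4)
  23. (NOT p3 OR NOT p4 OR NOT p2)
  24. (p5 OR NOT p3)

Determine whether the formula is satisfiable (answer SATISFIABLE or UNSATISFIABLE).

UNSATISFIABLE

p4 = True:
  propagation gives p3=False, p5=False; an empty clause results — contradiction.
p4 = False:
  propagation gives p3=True, p1=True, p2=True; an empty clause results — contradiction.
Every branch closes, so no satisfying assignment exists.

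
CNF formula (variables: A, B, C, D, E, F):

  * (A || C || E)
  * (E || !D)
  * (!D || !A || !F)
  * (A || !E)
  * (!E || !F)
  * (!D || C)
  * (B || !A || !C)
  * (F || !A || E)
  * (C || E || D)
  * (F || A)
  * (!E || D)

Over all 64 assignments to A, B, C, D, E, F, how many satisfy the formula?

4

Satisfying assignments:
  A=0 B=0 C=1 D=0 E=0 F=1
  A=0 B=1 C=1 D=0 E=0 F=1
  A=1 B=1 C=1 D=0 E=0 F=1
  A=1 B=1 C=1 D=1 E=1 F=0
That's 4 in total.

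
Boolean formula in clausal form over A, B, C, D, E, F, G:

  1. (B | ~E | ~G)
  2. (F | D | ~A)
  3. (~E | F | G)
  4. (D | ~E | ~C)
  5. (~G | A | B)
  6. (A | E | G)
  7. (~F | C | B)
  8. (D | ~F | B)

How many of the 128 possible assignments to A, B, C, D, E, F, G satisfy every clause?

Split on B, then E.
  B=T, E=T: 17 of the 32 assignments to (A,C,D,F,G) work.
  B=T, E=F: C free; 10 ways for (A,D,F,G) × 2^1 = 20.
  B=F, E=T: remaining (A,C,D,F,G) ∈ {(F,T,T,T,F); (T,T,T,T,F)} — 2.
  B=F, E=F: G free; 3 ways for (A,C,D,F) × 2^1 = 6.
Total: 17 + 20 + 2 + 6 = 45.

45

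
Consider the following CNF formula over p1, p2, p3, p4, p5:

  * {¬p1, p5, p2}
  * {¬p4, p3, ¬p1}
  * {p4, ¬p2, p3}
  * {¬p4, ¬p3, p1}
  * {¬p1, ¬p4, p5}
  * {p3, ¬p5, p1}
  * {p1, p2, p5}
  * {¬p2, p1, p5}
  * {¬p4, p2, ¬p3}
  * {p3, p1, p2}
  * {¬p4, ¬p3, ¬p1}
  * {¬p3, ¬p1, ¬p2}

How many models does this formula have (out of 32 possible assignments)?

4

Satisfying assignments:
  p1=F p2=F p3=T p4=F p5=T
  p1=F p2=T p3=T p4=F p5=T
  p1=T p2=F p3=F p4=F p5=T
  p1=T p2=F p3=T p4=F p5=T
That's 4 in total.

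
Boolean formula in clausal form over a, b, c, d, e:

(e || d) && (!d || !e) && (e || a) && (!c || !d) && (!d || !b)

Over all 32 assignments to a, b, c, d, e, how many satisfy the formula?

9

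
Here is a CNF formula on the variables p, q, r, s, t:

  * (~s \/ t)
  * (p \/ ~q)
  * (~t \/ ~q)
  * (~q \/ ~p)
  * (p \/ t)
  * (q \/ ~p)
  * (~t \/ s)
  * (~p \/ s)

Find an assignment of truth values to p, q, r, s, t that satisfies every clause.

Branch on p: take p = False.
  then q is forced to False.
  then t is forced to True.
  then s is forced to True.
r is now unconstrained; take r = False.

p=False, q=False, r=False, s=True, t=True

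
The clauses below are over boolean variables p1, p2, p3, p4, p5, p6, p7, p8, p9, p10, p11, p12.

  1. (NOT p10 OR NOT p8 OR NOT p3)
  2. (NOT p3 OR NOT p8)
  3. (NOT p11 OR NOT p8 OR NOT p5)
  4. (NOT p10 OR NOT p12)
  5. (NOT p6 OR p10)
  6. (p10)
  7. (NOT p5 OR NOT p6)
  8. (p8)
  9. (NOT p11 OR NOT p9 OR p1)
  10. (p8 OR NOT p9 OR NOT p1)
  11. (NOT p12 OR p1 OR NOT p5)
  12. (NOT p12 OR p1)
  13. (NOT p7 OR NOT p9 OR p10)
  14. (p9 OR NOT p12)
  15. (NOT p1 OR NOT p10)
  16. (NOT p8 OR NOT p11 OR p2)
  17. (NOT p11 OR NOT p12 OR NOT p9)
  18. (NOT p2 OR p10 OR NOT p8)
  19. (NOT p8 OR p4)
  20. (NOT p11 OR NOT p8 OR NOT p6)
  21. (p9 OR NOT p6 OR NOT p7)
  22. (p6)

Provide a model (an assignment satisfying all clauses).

p1=F  p2=T  p3=F  p4=T  p5=F  p6=T  p7=F  p8=T  p9=T  p10=T  p11=F  p12=F

Check each clause:
  1. (NOT p3 OR NOT p8 OR NOT p10) — NOT p3 is true.
  2. (NOT p3 OR NOT p8) — NOT p3 is true.
  3. (NOT p8 OR NOT p5 OR NOT p11) — NOT p5 is true.
  4. (NOT p12 OR NOT p10) — NOT p12 is true.
  5. (p10 OR NOT p6) — p10 is true.
  6. (p10) — p10 is true.
  7. (NOT p5 OR NOT p6) — NOT p5 is true.
  8. (p8) — p8 is true.
  9. (NOT p11 OR p1 OR NOT p9) — NOT p11 is true.
  10. (NOT p1 OR NOT p9 OR p8) — p8 is true.
  11. (NOT p12 OR p1 OR NOT p5) — NOT p5 is true.
  12. (p1 OR NOT p12) — NOT p12 is true.
  13. (NOT p7 OR NOT p9 OR p10) — NOT p7 is true.
  14. (NOT p12 OR p9) — p9 is true.
  15. (NOT p1 OR NOT p10) — NOT p1 is true.
  16. (NOT p8 OR p2 OR NOT p11) — p2 is true.
  17. (NOT p12 OR NOT p11 OR NOT p9) — NOT p12 is true.
  18. (p10 OR NOT p2 OR NOT p8) — p10 is true.
  19. (NOT p8 OR p4) — p4 is true.
  20. (NOT p6 OR NOT p8 OR NOT p11) — NOT p11 is true.
  21. (p9 OR NOT p6 OR NOT p7) — p9 is true.
  22. (p6) — p6 is true.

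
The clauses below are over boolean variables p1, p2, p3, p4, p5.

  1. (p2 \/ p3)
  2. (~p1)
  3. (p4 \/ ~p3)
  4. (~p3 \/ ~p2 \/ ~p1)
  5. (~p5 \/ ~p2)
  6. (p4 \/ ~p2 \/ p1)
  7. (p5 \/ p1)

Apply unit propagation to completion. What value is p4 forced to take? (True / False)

True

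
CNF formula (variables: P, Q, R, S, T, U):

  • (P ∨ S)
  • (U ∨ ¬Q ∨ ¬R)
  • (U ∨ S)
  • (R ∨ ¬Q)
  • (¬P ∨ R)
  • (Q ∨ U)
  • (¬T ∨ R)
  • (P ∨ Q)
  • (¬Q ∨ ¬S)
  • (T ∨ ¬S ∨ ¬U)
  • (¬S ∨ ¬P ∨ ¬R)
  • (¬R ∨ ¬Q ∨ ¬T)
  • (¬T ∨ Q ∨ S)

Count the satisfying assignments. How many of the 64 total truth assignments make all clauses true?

The models are:
  P=T Q=F R=T S=F T=F U=T
  P=T Q=T R=T S=F T=F U=T
Count: 2.

2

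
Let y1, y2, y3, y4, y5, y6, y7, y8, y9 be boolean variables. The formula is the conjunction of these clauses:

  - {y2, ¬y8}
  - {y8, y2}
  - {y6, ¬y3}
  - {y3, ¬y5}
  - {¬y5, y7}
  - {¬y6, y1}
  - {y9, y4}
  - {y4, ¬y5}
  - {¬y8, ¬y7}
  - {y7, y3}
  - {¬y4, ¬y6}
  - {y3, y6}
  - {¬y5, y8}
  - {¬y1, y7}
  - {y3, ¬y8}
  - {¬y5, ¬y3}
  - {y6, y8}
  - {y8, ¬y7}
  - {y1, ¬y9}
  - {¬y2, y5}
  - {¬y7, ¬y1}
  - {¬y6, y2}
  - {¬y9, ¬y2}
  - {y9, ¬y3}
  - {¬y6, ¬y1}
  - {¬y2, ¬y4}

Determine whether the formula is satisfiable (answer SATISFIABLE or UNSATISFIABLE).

UNSATISFIABLE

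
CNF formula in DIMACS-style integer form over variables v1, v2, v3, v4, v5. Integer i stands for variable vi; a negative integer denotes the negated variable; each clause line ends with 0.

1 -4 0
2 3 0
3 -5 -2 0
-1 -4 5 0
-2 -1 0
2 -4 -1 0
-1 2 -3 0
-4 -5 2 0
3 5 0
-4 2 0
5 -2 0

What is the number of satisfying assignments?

The models are:
  v1=0 v2=0 v3=1 v4=0 v5=0
  v1=0 v2=0 v3=1 v4=0 v5=1
  v1=0 v2=1 v3=1 v4=0 v5=1
That's 3 in total.

3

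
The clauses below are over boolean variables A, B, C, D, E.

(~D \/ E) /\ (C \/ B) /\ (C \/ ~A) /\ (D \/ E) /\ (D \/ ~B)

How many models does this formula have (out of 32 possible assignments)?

7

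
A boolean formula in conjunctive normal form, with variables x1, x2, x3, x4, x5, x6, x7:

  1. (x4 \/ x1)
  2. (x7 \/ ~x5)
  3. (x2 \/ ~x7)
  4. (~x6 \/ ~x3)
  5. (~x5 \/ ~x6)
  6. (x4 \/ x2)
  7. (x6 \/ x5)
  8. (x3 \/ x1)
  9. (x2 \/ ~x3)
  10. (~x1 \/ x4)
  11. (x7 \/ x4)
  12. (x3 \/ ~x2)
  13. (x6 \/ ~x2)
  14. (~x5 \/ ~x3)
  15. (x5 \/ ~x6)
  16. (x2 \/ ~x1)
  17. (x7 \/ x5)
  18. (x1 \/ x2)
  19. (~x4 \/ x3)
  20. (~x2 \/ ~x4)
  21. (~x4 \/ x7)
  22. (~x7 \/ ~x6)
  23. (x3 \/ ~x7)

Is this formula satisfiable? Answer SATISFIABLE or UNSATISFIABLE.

x2 = True:
  propagation gives x3=True, x6=False; an empty clause results — contradiction.
x2 = False:
  propagation gives x7=False, x5=False; an empty clause results — contradiction.
Every branch closes, so no satisfying assignment exists.

UNSATISFIABLE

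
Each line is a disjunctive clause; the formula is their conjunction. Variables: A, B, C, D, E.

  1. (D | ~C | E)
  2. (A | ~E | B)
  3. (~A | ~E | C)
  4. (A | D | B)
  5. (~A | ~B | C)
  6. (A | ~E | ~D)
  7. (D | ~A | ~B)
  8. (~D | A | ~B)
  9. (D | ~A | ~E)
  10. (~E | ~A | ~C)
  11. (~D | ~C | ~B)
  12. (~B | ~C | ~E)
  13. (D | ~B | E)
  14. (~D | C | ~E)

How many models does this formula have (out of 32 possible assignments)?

The models are:
  A=F B=F C=F D=T E=F
  A=F B=F C=T D=T E=F
  A=F B=T C=F D=F E=T
  A=T B=F C=F D=F E=F
  A=T B=F C=F D=T E=F
  A=T B=F C=T D=T E=F
Count: 6.

6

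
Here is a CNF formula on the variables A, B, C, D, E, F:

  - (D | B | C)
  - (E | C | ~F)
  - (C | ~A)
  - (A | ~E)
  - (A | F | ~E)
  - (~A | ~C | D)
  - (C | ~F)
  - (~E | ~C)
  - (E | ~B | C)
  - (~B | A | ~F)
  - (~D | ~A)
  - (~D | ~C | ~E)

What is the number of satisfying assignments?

7

The models are:
  A=0 B=0 C=0 D=1 E=0 F=0
  A=0 B=0 C=1 D=0 E=0 F=0
  A=0 B=0 C=1 D=0 E=0 F=1
  A=0 B=0 C=1 D=1 E=0 F=0
  A=0 B=0 C=1 D=1 E=0 F=1
  A=0 B=1 C=1 D=0 E=0 F=0
  A=0 B=1 C=1 D=1 E=0 F=0
Count: 7.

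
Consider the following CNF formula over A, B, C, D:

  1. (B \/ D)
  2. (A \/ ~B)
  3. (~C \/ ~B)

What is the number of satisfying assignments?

6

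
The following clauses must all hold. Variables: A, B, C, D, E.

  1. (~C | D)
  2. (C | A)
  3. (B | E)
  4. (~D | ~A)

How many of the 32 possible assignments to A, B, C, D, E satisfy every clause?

6

Satisfying assignments:
  A=F B=F C=T D=T E=T
  A=F B=T C=T D=T E=F
  A=F B=T C=T D=T E=T
  A=T B=F C=F D=F E=T
  A=T B=T C=F D=F E=F
  A=T B=T C=F D=F E=T
That's 6 in total.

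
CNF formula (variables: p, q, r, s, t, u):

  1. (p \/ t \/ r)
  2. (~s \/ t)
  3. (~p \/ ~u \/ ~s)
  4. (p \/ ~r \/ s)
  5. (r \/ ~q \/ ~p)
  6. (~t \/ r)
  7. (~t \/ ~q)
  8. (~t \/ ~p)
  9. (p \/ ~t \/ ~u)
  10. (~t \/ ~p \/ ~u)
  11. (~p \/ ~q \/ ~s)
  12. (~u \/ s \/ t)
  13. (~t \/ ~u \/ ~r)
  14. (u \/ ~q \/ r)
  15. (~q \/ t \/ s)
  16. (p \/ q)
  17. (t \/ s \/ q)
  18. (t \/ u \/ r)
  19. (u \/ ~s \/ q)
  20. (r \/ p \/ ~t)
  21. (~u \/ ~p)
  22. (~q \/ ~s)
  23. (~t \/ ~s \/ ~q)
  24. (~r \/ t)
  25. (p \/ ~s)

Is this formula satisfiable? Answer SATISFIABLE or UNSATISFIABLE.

t = True:
  propagation gives r=True, q=False, p=False; an empty clause results — contradiction.
t = False:
  propagation gives s=False, u=False, q=False; an empty clause results — contradiction.
Every branch closes, so no satisfying assignment exists.

UNSATISFIABLE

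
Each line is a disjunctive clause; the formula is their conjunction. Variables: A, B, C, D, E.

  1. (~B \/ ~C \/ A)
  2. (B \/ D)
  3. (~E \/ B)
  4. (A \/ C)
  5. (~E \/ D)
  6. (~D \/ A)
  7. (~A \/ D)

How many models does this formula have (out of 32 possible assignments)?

6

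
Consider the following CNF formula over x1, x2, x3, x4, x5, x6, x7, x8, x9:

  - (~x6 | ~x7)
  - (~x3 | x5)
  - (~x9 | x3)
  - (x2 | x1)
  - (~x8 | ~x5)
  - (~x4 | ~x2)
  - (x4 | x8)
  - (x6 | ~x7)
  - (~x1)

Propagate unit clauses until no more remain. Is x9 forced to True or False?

Unit clause (~x1) sets x1 = False.
(x2 | x1) with x1 = False leaves only x2, so x2 = True.
(~x2 | ~x4): since x2 = True, the clause reduces to (~x4). x4 = False.
In (x4 | x8), x4 is now false; x8 must hold, so x8 = True.
(~x8 | ~x5) with x8 = True leaves only ~x5, so x5 = False.
From (~x3 | x5) and x5 = False: x3 = False.
From (~x9 | x3) and x3 = False: x9 = False.

False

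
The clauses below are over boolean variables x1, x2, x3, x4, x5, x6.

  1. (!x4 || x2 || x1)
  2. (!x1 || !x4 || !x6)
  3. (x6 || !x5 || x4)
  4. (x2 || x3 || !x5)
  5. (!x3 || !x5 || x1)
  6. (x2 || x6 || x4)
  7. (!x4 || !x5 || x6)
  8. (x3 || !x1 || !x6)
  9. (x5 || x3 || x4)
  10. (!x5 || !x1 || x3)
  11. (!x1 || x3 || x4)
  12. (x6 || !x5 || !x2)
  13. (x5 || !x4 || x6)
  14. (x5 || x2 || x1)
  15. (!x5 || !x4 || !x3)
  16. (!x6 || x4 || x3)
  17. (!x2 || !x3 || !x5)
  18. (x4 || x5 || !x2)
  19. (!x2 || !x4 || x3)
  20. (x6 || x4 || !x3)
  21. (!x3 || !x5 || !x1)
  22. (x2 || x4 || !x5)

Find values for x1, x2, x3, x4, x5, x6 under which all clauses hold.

Try x1 = False.
For the remaining variables, x2 = True, x3 = True, x4 = True, x5 = False, x6 = True works.

x1 = F, x2 = T, x3 = T, x4 = T, x5 = F, x6 = T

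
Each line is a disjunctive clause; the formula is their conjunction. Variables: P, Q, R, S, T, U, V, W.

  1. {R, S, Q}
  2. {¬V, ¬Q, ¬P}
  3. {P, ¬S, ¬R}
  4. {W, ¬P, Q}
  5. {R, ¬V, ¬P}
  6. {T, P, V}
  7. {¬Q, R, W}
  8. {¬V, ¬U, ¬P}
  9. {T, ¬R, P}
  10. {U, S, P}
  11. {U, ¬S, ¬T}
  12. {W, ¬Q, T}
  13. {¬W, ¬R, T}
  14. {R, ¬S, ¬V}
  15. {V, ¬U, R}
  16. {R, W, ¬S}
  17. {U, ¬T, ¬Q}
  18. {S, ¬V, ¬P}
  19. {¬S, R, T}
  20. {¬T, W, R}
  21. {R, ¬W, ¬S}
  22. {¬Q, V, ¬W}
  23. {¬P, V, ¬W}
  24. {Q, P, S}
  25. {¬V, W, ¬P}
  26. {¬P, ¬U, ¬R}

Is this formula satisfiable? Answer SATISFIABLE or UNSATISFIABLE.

SATISFIABLE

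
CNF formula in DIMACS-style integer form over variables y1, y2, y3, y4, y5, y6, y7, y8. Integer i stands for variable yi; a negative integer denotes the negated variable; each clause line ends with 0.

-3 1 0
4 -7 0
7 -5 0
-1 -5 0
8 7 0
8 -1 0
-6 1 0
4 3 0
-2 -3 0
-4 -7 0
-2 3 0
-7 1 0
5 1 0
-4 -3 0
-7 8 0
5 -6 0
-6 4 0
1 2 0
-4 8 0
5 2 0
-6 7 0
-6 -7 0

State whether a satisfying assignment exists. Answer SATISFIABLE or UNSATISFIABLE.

UNSATISFIABLE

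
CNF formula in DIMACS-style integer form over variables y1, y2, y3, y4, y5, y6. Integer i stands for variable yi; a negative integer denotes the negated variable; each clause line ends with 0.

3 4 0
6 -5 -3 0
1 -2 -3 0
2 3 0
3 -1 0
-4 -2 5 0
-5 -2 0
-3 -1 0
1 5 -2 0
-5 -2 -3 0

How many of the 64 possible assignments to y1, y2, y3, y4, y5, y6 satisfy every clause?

Satisfying assignments:
  y1=F y2=F y3=T y4=F y5=F y6=F
  y1=F y2=F y3=T y4=F y5=F y6=T
  y1=F y2=F y3=T y4=F y5=T y6=T
  y1=F y2=F y3=T y4=T y5=F y6=F
  y1=F y2=F y3=T y4=T y5=F y6=T
  y1=F y2=F y3=T y4=T y5=T y6=T
Count: 6.

6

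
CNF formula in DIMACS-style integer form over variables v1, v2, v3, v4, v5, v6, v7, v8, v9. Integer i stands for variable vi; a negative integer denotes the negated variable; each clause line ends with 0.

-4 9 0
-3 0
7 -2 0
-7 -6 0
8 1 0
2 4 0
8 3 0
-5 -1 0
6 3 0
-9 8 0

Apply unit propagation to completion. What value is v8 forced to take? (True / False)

True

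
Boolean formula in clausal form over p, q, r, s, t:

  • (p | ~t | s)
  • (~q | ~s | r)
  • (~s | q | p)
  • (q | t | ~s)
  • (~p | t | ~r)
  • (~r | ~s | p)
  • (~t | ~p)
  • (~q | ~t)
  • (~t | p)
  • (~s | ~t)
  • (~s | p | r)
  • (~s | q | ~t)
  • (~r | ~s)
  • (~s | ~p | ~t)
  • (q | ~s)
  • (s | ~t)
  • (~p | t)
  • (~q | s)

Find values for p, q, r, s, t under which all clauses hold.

p = False, q = False, r = False, s = False, t = False

Check each clause:
  1. (~t | p | s) — ~t is true.
  2. (~s | r | ~q) — ~s is true.
  3. (~s | q | p) — ~s is true.
  4. (~s | t | q) — ~s is true.
  5. (~p | ~r | t) — ~r is true.
  6. (~s | p | ~r) — ~s is true.
  7. (~p | ~t) — ~t is true.
  8. (~t | ~q) — ~t is true.
  9. (p | ~t) — ~t is true.
  10. (~s | ~t) — ~t is true.
  11. (p | ~s | r) — ~s is true.
  12. (~s | q | ~t) — ~t is true.
  13. (~r | ~s) — ~s is true.
  14. (~s | ~p | ~t) — ~t is true.
  15. (q | ~s) — ~s is true.
  16. (s | ~t) — ~t is true.
  17. (t | ~p) — ~p is true.
  18. (~q | s) — ~q is true.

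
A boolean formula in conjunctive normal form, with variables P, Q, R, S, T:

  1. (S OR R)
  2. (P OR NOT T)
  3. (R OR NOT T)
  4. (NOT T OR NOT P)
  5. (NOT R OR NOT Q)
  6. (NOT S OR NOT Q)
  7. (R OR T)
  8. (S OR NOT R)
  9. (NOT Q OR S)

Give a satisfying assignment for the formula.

Pure literal: Q appears only negated; assign Q = False.
Try P = True.
  then T is forced to False.
  then R is forced to True.
  then S is forced to True.

P=True  Q=False  R=True  S=True  T=False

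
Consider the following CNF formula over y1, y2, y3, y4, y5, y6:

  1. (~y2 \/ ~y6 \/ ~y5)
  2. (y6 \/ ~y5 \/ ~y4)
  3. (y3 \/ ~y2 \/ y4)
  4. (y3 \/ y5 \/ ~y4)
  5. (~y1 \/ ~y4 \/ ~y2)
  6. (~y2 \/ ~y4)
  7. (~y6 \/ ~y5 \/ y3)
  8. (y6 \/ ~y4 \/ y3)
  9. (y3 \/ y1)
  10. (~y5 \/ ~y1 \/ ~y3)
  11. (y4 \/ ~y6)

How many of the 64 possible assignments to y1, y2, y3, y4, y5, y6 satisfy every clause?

13

Case analysis on y4 and y3:
  y4=1, y3=1: 5 of the 16 assignments to (y1,y2,y5,y6) work.
  y4=1, y3=0: a clause becomes empty — 0.
  y4=0, y3=1: y2 free; 3 ways for (y1,y5,y6) × 2^1 = 6.
  y4=0, y3=0: remaining (y1,y2,y5,y6) ∈ {(1,0,0,0); (1,0,1,0)} — 2.
Total: 5 + 0 + 6 + 2 = 13.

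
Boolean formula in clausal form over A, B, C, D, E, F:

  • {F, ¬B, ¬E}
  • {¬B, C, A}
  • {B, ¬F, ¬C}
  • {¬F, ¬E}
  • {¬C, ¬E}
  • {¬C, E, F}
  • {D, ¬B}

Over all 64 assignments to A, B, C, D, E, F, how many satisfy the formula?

16

Case analysis on B and C:
  B=T, C=T: remaining (A,D,E,F) ∈ {(F,T,F,T); (T,T,F,T)} — 2.
  B=T, C=F: remaining (A,D,E,F) ∈ {(T,T,F,F); (T,T,F,T)} — 2.
  B=F, C=T: a clause becomes empty — 0.
  B=F, C=F: A, D free; 3 ways for (E,F) × 2^2 = 12.
Total: 2 + 2 + 0 + 12 = 16.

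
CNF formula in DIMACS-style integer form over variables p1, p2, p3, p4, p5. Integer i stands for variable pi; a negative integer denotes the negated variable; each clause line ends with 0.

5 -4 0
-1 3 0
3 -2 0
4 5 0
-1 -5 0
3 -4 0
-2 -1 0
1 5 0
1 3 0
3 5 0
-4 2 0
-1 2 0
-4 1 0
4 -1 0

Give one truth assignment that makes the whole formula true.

p1=False, p2=False, p3=True, p4=False, p5=True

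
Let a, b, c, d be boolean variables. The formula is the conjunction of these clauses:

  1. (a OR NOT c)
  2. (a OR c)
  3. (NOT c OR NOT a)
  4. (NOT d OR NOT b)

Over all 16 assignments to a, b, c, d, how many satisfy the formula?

The models are:
  a=T b=F c=F d=F
  a=T b=F c=F d=T
  a=T b=T c=F d=F
Count: 3.

3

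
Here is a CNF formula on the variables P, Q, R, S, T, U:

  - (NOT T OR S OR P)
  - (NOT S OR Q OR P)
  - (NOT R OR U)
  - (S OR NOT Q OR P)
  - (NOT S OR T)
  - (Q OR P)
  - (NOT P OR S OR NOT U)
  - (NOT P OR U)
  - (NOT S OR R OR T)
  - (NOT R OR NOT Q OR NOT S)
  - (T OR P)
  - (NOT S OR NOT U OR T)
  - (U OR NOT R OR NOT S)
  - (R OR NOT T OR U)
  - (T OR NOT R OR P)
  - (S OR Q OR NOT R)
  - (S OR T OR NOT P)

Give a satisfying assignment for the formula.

Branch on P: take P = True.
  then U is forced to True.
  then S is forced to True.
  then T is forced to True.
Try Q = False.
R is now unconstrained; take R = True.

P=T  Q=F  R=T  S=T  T=T  U=T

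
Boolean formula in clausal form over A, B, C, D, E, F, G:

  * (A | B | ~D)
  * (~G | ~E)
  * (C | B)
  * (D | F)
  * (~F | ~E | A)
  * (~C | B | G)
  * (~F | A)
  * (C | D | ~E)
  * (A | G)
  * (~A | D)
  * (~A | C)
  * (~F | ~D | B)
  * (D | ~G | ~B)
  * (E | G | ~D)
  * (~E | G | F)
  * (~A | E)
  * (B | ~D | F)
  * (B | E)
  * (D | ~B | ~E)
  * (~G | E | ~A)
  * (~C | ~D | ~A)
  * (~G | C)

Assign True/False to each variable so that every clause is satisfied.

A=False  B=True  C=True  D=True  E=False  F=False  G=True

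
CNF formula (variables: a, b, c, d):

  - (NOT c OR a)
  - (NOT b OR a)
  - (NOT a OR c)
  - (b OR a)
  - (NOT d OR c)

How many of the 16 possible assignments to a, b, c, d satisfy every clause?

Satisfying assignments:
  a=1 b=0 c=1 d=0
  a=1 b=0 c=1 d=1
  a=1 b=1 c=1 d=0
  a=1 b=1 c=1 d=1
Count: 4.

4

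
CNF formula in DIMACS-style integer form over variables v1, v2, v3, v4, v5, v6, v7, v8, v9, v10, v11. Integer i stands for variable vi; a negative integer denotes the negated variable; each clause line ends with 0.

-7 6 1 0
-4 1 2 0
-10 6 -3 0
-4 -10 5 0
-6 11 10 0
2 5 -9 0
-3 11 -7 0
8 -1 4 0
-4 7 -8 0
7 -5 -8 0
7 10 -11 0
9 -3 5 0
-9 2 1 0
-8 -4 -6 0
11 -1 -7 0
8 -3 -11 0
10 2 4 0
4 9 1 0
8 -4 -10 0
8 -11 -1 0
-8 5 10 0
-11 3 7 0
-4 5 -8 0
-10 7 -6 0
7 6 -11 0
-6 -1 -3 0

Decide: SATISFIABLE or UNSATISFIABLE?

SATISFIABLE

Pure literal: v2 appears only positively; assign v2 = True.
Branch on v1: take v1 = True.
The remaining clauses are satisfied by v3 = False, v4 = False, v5 = True, v6 = True, v7 = True, v8 = True, v9 = True, v10 = False, v11 = True.
Every clause has at least one true literal under this assignment.
So v1 = True  v2 = True  v3 = False  v4 = False  v5 = True  v6 = True  v7 = True  v8 = True  v9 = True  v10 = False  v11 = True is a satisfying assignment.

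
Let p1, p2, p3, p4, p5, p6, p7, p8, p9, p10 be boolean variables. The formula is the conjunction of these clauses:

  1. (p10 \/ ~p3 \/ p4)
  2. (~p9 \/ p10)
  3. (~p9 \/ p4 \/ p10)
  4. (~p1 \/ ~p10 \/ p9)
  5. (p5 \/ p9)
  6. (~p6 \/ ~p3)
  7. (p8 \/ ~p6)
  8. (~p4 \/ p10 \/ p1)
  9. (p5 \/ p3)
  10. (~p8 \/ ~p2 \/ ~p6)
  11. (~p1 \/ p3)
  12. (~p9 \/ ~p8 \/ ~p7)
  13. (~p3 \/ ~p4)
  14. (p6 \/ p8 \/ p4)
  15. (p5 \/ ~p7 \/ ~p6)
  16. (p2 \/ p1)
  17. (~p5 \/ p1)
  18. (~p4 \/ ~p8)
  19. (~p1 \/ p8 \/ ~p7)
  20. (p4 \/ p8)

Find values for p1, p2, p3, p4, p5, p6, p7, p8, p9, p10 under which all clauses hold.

p1=True, p2=False, p3=True, p4=False, p5=False, p6=False, p7=False, p8=True, p9=True, p10=True

Check each clause:
  1. (~p3 \/ p4 \/ p10) — p10 is true.
  2. (p10 \/ ~p9) — p10 is true.
  3. (p10 \/ ~p9 \/ p4) — p10 is true.
  4. (~p10 \/ p9 \/ ~p1) — p9 is true.
  5. (p9 \/ p5) — p9 is true.
  6. (~p3 \/ ~p6) — ~p6 is true.
  7. (p8 \/ ~p6) — p8 is true.
  8. (~p4 \/ p10 \/ p1) — p1 is true.
  9. (p5 \/ p3) — p3 is true.
  10. (~p6 \/ ~p8 \/ ~p2) — ~p6 is true.
  11. (p3 \/ ~p1) — p3 is true.
  12. (~p7 \/ ~p8 \/ ~p9) — ~p7 is true.
  13. (~p3 \/ ~p4) — ~p4 is true.
  14. (p8 \/ p4 \/ p6) — p8 is true.
  15. (p5 \/ ~p6 \/ ~p7) — ~p7 is true.
  16. (p1 \/ p2) — p1 is true.
  17. (p1 \/ ~p5) — p1 is true.
  18. (~p8 \/ ~p4) — ~p4 is true.
  19. (p8 \/ ~p1 \/ ~p7) — p8 is true.
  20. (p4 \/ p8) — p8 is true.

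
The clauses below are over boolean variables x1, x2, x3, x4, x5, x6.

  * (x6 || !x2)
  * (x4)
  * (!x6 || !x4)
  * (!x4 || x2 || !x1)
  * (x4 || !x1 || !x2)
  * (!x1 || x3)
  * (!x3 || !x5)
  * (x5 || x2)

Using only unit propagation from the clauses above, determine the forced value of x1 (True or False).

False

(x4) stands alone — x4 = True.
(!x4 || !x6) with x4 = True leaves only !x6, so x6 = False.
In (x6 || !x2), x6 is now false; !x2 must hold, so x2 = False.
In (x2 || !x1 || !x4), x2, !x4 are now false; !x1 must hold, so x1 = False.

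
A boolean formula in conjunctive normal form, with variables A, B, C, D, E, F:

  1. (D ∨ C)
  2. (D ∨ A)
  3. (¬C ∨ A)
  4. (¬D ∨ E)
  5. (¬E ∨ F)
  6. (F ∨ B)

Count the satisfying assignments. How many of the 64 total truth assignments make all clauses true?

11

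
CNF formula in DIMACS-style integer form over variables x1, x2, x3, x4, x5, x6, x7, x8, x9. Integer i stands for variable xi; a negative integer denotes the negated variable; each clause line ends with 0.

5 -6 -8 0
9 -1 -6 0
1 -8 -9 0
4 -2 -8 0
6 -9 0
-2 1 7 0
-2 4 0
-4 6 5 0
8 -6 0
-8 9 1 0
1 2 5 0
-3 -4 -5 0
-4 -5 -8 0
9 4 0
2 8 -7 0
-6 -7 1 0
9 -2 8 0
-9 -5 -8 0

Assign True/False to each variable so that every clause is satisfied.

Pure literal: x3 appears only negated; assign x3 = False.
Branch on x1: take x1 = True.
Try x2 = False.
Branch on x4: take x4 = True.
For the remaining variables, x5 = True, x6 = False, x7 = False, x8 = False, x9 = False works.

x1=T, x2=F, x3=F, x4=T, x5=T, x6=F, x7=F, x8=F, x9=F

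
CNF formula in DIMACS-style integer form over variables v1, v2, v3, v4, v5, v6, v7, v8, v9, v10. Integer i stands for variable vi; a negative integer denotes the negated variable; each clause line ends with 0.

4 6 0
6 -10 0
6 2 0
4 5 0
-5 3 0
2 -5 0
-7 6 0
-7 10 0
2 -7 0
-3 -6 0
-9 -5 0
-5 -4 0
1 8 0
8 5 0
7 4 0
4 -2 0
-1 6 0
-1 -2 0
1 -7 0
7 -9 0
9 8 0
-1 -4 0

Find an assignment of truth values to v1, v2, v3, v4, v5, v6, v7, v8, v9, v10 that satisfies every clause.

v8 occurs only positively in the remaining clauses — set v8 = True.
Branch on v1: take v1 = False.
  then v7 is forced to False.
  then v4 is forced to True.
  then v5 is forced to False.
  then v9 is forced to False.
For the remaining variables, v2 = True, v3 = False, v6 = True, v10 = False works.
Every clause has at least one true literal under this assignment.

v1 = 0  v2 = 1  v3 = 0  v4 = 1  v5 = 0  v6 = 1  v7 = 0  v8 = 1  v9 = 0  v10 = 0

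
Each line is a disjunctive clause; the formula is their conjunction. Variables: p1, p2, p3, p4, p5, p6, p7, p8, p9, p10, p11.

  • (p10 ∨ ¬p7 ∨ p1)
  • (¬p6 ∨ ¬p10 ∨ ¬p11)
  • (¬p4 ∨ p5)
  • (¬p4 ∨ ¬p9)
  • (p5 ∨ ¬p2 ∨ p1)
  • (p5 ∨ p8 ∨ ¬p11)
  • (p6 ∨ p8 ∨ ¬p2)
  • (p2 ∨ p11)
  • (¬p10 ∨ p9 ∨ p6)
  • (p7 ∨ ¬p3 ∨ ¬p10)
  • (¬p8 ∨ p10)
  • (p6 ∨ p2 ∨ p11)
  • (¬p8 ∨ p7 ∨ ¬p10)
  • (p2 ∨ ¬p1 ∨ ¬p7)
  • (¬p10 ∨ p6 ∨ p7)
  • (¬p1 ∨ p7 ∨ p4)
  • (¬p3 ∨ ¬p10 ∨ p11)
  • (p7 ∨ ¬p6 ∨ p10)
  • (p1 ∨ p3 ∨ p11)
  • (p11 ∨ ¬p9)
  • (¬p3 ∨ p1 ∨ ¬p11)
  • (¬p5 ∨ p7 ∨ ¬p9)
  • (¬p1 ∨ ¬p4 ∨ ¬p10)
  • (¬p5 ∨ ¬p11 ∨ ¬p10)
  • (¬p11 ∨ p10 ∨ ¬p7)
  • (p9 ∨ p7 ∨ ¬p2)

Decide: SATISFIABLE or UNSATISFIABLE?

Try p1 = True.
Try p2 = True.
Try p3 = False.
The remaining clauses are satisfied by p4 = False, p5 = True, p6 = True, p7 = True, p8 = False, p9 = False, p10 = True, p11 = False.
So p1=1, p2=1, p3=0, p4=0, p5=1, p6=1, p7=1, p8=0, p9=0, p10=1, p11=0 is a satisfying assignment.

SATISFIABLE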